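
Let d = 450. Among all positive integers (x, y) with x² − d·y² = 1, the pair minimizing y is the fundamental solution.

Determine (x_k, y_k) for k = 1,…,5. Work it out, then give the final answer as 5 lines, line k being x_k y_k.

19601 924
768398401 36222648
30122754096401 1420000245972
1180872205318713601 55666849606371696
46292552162781456490001 2182251836848982980620

d=450: √d = [21; 4,1,2,4,2,1,4,42] (ℓ=8, even), read p_7/q_7
i=0: a=21 ⇒ p=21, q=1
…
i=3: a=2 ⇒ p=297, q=14
…
i=6: a=1 ⇒ p=4179, q=197
i=7: a=4 ⇒ p=19601, q=924
fundamental: x₁=19601, y₁=924  (since 384199201 − 450·853776 = 1)
(19601+924√450)^2 = 768398401 + 36222648√450
(19601+924√450)^3 = 30122754096401 + 1420000245972√450
(19601+924√450)^4 = 1180872205318713601 + 55666849606371696√450
(19601+924√450)^5 = 46292552162781456490001 + 2182251836848982980620√450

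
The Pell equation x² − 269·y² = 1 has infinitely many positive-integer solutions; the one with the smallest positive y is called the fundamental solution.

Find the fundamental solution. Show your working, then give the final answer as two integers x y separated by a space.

13449 820

[16; 2,2,32] for √269; ℓ=3 ⇒ convergent index 5
k=0  a_k=16  p_k/q_k = 16/1
…
k=3  a_k=32  p_k/q_k = 2657/162
k=4  a_k=2  p_k/q_k = 5396/329
k=5  a_k=2  p_k/q_k = 13449/820
(x₁, y₁) = (13449, 820);  13449² − 269·820² = 1 ✓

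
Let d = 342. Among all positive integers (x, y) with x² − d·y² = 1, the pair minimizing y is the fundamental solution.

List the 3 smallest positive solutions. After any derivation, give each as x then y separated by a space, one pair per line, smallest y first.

37 2
2737 148
202501 10950

d=342: √d = [18; 2,36] (ℓ=2, even), read p_1/q_1
a_0=18:  p_0=18·1+0=18,  q_0=18·0+1=1
a_1=2:  p_1=2·18+1=37,  q_1=2·1+0=2
fundamental: x₁=37, y₁=2  (since 1369 − 342·4 = 1)
(x_2, y_2) = (37·37 + 342·2·2, 37·2 + 2·37) = (2737, 148)
(x_3, y_3) = (37·2737 + 342·2·148, 37·148 + 2·2737) = (202501, 10950)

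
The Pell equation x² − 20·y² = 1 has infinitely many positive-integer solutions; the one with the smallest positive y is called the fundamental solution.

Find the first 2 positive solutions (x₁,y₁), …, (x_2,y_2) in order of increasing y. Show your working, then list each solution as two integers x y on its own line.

9 2
161 36

√20 → a₀=4, period (2,8); ℓ=2 even so k=1
a_0=4:  p_0=4·1+0=4,  q_0=4·0+1=1
a_1=2:  p_1=2·4+1=9,  q_1=2·1+0=2
fundamental: x₁=9, y₁=2  (since 81 − 20·4 = 1)
n=2: (9,2)∘(9,2) = (9·9+20·2·2, 9·2+2·9) = (161,36)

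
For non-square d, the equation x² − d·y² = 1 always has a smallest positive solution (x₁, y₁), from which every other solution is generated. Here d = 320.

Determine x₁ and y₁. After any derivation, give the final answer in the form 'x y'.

161 9

[17; 1,7,1,34] for √320; ℓ=4 ⇒ convergent index 3
step 0: (17, 1)  from 17·(1,0) + (0,1)
step 1: (18, 1)  from 1·(17,1) + (1,0)
step 2: (143, 8)  from 7·(18,1) + (17,1)
step 3: (161, 9)  from 1·(143,8) + (18,1)
fundamental: x₁=161, y₁=9  (since 25921 − 320·81 = 1)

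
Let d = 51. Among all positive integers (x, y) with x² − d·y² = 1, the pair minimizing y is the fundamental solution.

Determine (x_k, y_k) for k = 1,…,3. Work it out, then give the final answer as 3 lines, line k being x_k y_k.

50 7
4999 700
499850 69993

√51 → a₀=7, period (7,14); ℓ=2 even so k=1
k=0  a_k=7  p_k/q_k = 7/1
k=1  a_k=7  p_k/q_k = 50/7
(x₁, y₁) = (50, 7);  50² − 51·7² = 1 ✓
(50+7√51)^2 = 4999 + 700√51
(50+7√51)^3 = 499850 + 69993√51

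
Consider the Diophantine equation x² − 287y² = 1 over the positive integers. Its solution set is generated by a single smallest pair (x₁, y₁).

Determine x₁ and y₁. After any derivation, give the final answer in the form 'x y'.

288 17

√287 → a₀=16, period (1,15,1,32); ℓ=4 even so k=3
k=0  a_k=16  p_k/q_k = 16/1
k=1  a_k=1  p_k/q_k = 17/1
k=2  a_k=15  p_k/q_k = 271/16
k=3  a_k=1  p_k/q_k = 288/17
(x₁, y₁) = (288, 17);  288² − 287·17² = 1 ✓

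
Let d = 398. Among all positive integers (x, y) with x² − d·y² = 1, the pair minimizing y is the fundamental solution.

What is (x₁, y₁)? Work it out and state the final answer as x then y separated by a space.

399 20

√398 → a₀=19, period (1,18,1,38); ℓ=4 even so k=3
a_0=19:  p_0=19·1+0=19,  q_0=19·0+1=1
…
a_2=18:  p_2=18·20+19=379,  q_2=18·1+1=19
a_3=1:  p_3=1·379+20=399,  q_3=1·19+1=20
→ (399, 20).  Check: 399²=159201, 398·20²=159200, difference 1.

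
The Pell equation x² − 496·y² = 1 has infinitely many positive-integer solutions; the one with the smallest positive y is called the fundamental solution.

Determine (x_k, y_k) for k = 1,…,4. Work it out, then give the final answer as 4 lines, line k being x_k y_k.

4620799 207480
42703566796801 1917446753040
394649197502177907199 17720272078000750440
3647189234337689639247667201 163763630995505661818050080

√496 = [22; 3,1,2,4,1,…,1,3,44, …], period ℓ=16 (even) → k=15
a_0=22:  p_0=22·1+0=22,  q_0=22·0+1=1
…
a_3=2:  p_3=2·89+67=245,  q_3=2·4+3=11
…
a_6=1:  p_6=1·1314+1069=2383,  q_6=1·59+48=107
a_7=2:  p_7=2·2383+1314=6080,  q_7=2·107+59=273
a_8=2:  p_8=2·6080+2383=14543,  q_8=2·273+107=653
a_9=2:  p_9=2·14543+6080=35166,  q_9=2·653+273=1579
a_10=1:  p_10=1·35166+14543=49709,  q_10=1·1579+653=2232
a_11=1:  p_11=1·49709+35166=84875,  q_11=1·2232+1579=3811
…
a_14=1:  p_14=1·863293+389209=1252502,  q_14=1·38763+17476=56239
a_15=3:  p_15=3·1252502+863293=4620799,  q_15=3·56239+38763=207480
(x₁, y₁) = (4620799, 207480);  4620799² − 496·207480² = 1 ✓
n=2: (4620799,207480)∘(4620799,207480) = (4620799·4620799+496·207480·207480, 4620799·207480+207480·4620799) = (42703566796801,1917446753040)
n=3: (42703566796801,1917446753040)∘(4620799,207480) = (4620799·42703566796801+496·207480·1917446753040, 4620799·1917446753040+207480·42703566796801) = (394649197502177907199,17720272078000750440)
n=4: (394649197502177907199,17720272078000750440)∘(4620799,207480) = (4620799·394649197502177907199+496·207480·17720272078000750440, 4620799·17720272078000750440+207480·394649197502177907199) = (3647189234337689639247667201,163763630995505661818050080)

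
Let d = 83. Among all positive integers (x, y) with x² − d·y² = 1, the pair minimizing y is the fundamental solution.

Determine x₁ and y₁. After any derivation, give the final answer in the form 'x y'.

82 9

√83 = [9; 9,18, …], period ℓ=2 (even) → k=1
k=0  a_k=9  p_k/q_k = 9/1
k=1  a_k=9  p_k/q_k = 82/9
fundamental: x₁=82, y₁=9  (since 6724 − 83·81 = 1)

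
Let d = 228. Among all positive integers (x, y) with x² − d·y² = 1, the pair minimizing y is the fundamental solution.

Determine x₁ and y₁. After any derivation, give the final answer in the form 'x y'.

√228 = [15; 10,30, …], period ℓ=2 (even) → k=1
a_0=15:  p_0=15·1+0=15,  q_0=15·0+1=1
a_1=10:  p_1=10·15+1=151,  q_1=10·1+0=10
→ (151, 10).  Check: 151²=22801, 228·10²=22800, difference 1.

151 10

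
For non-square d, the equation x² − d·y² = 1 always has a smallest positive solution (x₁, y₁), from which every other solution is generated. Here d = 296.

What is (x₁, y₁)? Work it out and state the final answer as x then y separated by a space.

√296 → a₀=17, period (4,1,7,1,4,34); ℓ=6 even so k=5
k=0  a_k=17  p_k/q_k = 17/1
…
k=2  a_k=1  p_k/q_k = 86/5
…
k=4  a_k=1  p_k/q_k = 757/44
k=5  a_k=4  p_k/q_k = 3699/215
→ (3699, 215).  Check: 3699²=13682601, 296·215²=13682600, difference 1.

3699 215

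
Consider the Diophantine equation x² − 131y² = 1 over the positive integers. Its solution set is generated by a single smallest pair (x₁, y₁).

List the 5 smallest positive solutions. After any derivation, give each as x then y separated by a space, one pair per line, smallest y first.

√131 → a₀=11, period (2,4,11,4,2,22); ℓ=6 even so k=5
step 0: (11, 1)  from 11·(1,0) + (0,1)
…
step 2: (103, 9)  from 4·(23,2) + (11,1)
step 3: (1156, 101)  from 11·(103,9) + (23,2)
step 4: (4727, 413)  from 4·(1156,101) + (103,9)
step 5: (10610, 927)  from 2·(4727,413) + (1156,101)
(x₁, y₁) = (10610, 927);  10610² − 131·927² = 1 ✓
(10610+927√131)^2 = 225144199 + 19670940√131
(10610+927√131)^3 = 4777559892170 + 417417345873√131
(10610+927√131)^4 = 101379820686703201 + 8857596059754120√131
(10610+927√131)^5 = 2151279790194282033050 + 187958187970565080527√131

10610 927
225144199 19670940
4777559892170 417417345873
101379820686703201 8857596059754120
2151279790194282033050 187958187970565080527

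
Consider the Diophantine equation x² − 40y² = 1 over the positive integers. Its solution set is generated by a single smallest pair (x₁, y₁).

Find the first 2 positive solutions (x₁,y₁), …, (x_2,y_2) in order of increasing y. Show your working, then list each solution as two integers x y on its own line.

√40 = [6; 3,12, …], period ℓ=2 (even) → k=1
i=0: a=6 ⇒ p=6, q=1
i=1: a=3 ⇒ p=19, q=3
fundamental: x₁=19, y₁=3  (since 361 − 40·9 = 1)
(x_2, y_2) = (19·19 + 40·3·3, 19·3 + 3·19) = (721, 114)

19 3
721 114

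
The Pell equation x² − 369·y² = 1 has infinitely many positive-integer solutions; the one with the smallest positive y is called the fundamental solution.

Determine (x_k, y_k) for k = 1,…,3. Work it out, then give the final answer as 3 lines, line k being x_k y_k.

8396801 437120
141012534067201 7340819306240
2368108374136006451201 123278797782910239360

√369 = [19; 4,1,3,2,7,4,7,2,3,1,4,38, …], period ℓ=12 (even) → k=11
k=0  a_k=19  p_k/q_k = 19/1
…
k=2  a_k=1  p_k/q_k = 96/5
…
k=4  a_k=2  p_k/q_k = 826/43
…
k=6  a_k=4  p_k/q_k = 25414/1323
k=7  a_k=7  p_k/q_k = 184045/9581
k=8  a_k=2  p_k/q_k = 393504/20485
k=9  a_k=3  p_k/q_k = 1364557/71036
k=10  a_k=1  p_k/q_k = 1758061/91521
k=11  a_k=4  p_k/q_k = 8396801/437120
→ (8396801, 437120).  Check: 8396801²=70506267033601, 369·437120²=70506267033600, difference 1.
(x_2, y_2) = (8396801·8396801 + 369·437120·437120, 8396801·437120 + 437120·8396801) = (141012534067201, 7340819306240)
(x_3, y_3) = (8396801·141012534067201 + 369·437120·7340819306240, 8396801·7340819306240 + 437120·141012534067201) = (2368108374136006451201, 123278797782910239360)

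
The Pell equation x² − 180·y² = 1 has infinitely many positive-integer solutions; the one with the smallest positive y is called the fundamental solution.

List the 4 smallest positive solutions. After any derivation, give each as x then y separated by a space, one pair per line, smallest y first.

√180 → a₀=13, period (2,2,2,26); ℓ=4 even so k=3
a_0=13:  p_0=13·1+0=13,  q_0=13·0+1=1
…
a_2=2:  p_2=2·27+13=67,  q_2=2·2+1=5
a_3=2:  p_3=2·67+27=161,  q_3=2·5+2=12
→ (161, 12).  Check: 161²=25921, 180·12²=25920, difference 1.
(161+12√180)^2 = 51841 + 3864√180
(161+12√180)^3 = 16692641 + 1244196√180
(161+12√180)^4 = 5374978561 + 400627248√180

161 12
51841 3864
16692641 1244196
5374978561 400627248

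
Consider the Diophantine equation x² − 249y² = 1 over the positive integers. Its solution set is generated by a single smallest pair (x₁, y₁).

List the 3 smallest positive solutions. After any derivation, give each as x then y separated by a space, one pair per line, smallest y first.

[15; 1,3,1,1,5,…,3,1,30] for √249; ℓ=16 ⇒ convergent index 15
k=0  a_k=15  p_k/q_k = 15/1
k=1  a_k=1  p_k/q_k = 16/1
…
k=7  a_k=3  p_k/q_k = 3582/227
…
k=11  a_k=5  p_k/q_k = 866765/54929
k=12  a_k=1  p_k/q_k = 1017351/64472
…
k=14  a_k=3  p_k/q_k = 6669699/422675
k=15  a_k=1  p_k/q_k = 8553815/542076
(x₁, y₁) = (8553815, 542076);  8553815² − 249·542076² = 1 ✓
(x_2, y_2) = (8553815·8553815 + 249·542076·542076, 8553815·542076 + 542076·8553815) = (146335502108449, 9273635639880)
(x_3, y_3) = (8553815·146335502108449 + 249·542076·9273635639880, 8553815·9273635639880 + 542076·146335502108449) = (2503453625935556812055, 158649927281879742324)

8553815 542076
146335502108449 9273635639880
2503453625935556812055 158649927281879742324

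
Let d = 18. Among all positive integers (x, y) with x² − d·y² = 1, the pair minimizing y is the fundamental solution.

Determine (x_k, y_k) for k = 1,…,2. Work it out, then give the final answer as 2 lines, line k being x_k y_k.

17 4
577 136

√18 → a₀=4, period (4,8); ℓ=2 even so k=1
a_0=4:  p_0=4·1+0=4,  q_0=4·0+1=1
a_1=4:  p_1=4·4+1=17,  q_1=4·1+0=4
→ (17, 4).  Check: 17²=289, 18·4²=288, difference 1.
(17+4√18)^2 = 577 + 136√18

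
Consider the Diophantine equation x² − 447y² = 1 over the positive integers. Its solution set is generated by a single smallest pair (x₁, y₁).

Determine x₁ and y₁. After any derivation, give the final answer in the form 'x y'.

[21; 7,42] for √447; ℓ=2 ⇒ convergent index 1
a_0=21:  p_0=21·1+0=21,  q_0=21·0+1=1
a_1=7:  p_1=7·21+1=148,  q_1=7·1+0=7
(x₁, y₁) = (148, 7);  148² − 447·7² = 1 ✓

148 7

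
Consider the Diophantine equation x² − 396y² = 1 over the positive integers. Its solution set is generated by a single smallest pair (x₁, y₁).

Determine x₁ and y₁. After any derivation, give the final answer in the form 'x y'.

d=396: √d = [19; 1,8,1,38] (ℓ=4, even), read p_3/q_3
i=0: a=19 ⇒ p=19, q=1
i=1: a=1 ⇒ p=20, q=1
i=2: a=8 ⇒ p=179, q=9
i=3: a=1 ⇒ p=199, q=10
→ (199, 10).  Check: 199²=39601, 396·10²=39600, difference 1.

199 10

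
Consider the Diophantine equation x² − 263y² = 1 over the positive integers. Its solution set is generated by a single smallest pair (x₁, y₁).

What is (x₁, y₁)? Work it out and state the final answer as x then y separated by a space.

[16; 4,1,1,1,1,15,1,1,1,1,4,32] for √263; ℓ=12 ⇒ convergent index 11
step 0: (16, 1)  from 16·(1,0) + (0,1)
step 1: (65, 4)  from 4·(16,1) + (1,0)
step 2: (81, 5)  from 1·(65,4) + (16,1)
…
step 5: (373, 23)  from 1·(227,14) + (146,9)
step 6: (5822, 359)  from 15·(373,23) + (227,14)
step 7: (6195, 382)  from 1·(5822,359) + (373,23)
…
step 9: (18212, 1123)  from 1·(12017,741) + (6195,382)
step 10: (30229, 1864)  from 1·(18212,1123) + (12017,741)
step 11: (139128, 8579)  from 4·(30229,1864) + (18212,1123)
→ (139128, 8579).  Check: 139128²=19356600384, 263·8579²=19356600383, difference 1.

139128 8579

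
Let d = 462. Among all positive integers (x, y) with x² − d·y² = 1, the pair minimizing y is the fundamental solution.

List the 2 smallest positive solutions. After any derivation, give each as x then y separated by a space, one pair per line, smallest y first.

d=462: √d = [21; 2,42] (ℓ=2, even), read p_1/q_1
i=0: a=21 ⇒ p=21, q=1
i=1: a=2 ⇒ p=43, q=2
fundamental: x₁=43, y₁=2  (since 1849 − 462·4 = 1)
(x_2, y_2) = (43·43 + 462·2·2, 43·2 + 2·43) = (3697, 172)

43 2
3697 172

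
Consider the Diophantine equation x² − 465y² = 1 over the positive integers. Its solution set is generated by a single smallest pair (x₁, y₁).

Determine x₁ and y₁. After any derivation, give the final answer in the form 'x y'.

15871 736

√465 = [21; 1,1,3,2,2,2,3,1,1,42, …], period ℓ=10 (even) → k=9
i=0: a=21 ⇒ p=21, q=1
…
i=2: a=1 ⇒ p=43, q=2
…
i=5: a=2 ⇒ p=841, q=39
i=6: a=2 ⇒ p=2027, q=94
…
i=8: a=1 ⇒ p=8949, q=415
i=9: a=1 ⇒ p=15871, q=736
fundamental: x₁=15871, y₁=736  (since 251888641 − 465·541696 = 1)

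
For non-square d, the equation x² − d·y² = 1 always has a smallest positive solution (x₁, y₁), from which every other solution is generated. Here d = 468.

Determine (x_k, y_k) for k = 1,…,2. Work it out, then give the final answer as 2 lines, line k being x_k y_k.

649 30
842401 38940

√468 = [21; 1,1,1,2,1,1,1,42, …], period ℓ=8 (even) → k=7
i=0: a=21 ⇒ p=21, q=1
i=1: a=1 ⇒ p=22, q=1
…
i=3: a=1 ⇒ p=65, q=3
i=4: a=2 ⇒ p=173, q=8
i=5: a=1 ⇒ p=238, q=11
i=6: a=1 ⇒ p=411, q=19
i=7: a=1 ⇒ p=649, q=30
fundamental: x₁=649, y₁=30  (since 421201 − 468·900 = 1)
k=2:  x_2 = 649·649+468·30·30 = 842401,  y_2 = 649·30+30·649 = 38940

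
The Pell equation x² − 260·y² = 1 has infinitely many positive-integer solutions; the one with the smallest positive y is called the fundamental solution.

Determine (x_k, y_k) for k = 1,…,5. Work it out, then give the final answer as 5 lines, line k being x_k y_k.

d=260: √d = [16; 8,32] (ℓ=2, even), read p_1/q_1
a_0=16:  p_0=16·1+0=16,  q_0=16·0+1=1
a_1=8:  p_1=8·16+1=129,  q_1=8·1+0=8
fundamental: x₁=129, y₁=8  (since 16641 − 260·64 = 1)
k=2:  x_2 = 129·129+260·8·8 = 33281,  y_2 = 129·8+8·129 = 2064
k=3:  x_3 = 129·33281+260·8·2064 = 8586369,  y_3 = 129·2064+8·33281 = 532504
k=4:  x_4 = 129·8586369+260·8·532504 = 2215249921,  y_4 = 129·532504+8·8586369 = 137383968
k=5:  x_5 = 129·2215249921+260·8·137383968 = 571525893249,  y_5 = 129·137383968+8·2215249921 = 35444531240

129 8
33281 2064
8586369 532504
2215249921 137383968
571525893249 35444531240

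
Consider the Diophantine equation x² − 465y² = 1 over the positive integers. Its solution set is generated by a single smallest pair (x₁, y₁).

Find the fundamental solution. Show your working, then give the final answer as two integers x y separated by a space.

15871 736

d=465: √d = [21; 1,1,3,2,2,2,3,1,1,42] (ℓ=10, even), read p_9/q_9
k=0  a_k=21  p_k/q_k = 21/1
…
k=2  a_k=1  p_k/q_k = 43/2
…
k=4  a_k=2  p_k/q_k = 345/16
k=5  a_k=2  p_k/q_k = 841/39
…
k=7  a_k=3  p_k/q_k = 6922/321
k=8  a_k=1  p_k/q_k = 8949/415
k=9  a_k=1  p_k/q_k = 15871/736
→ (15871, 736).  Check: 15871²=251888641, 465·736²=251888640, difference 1.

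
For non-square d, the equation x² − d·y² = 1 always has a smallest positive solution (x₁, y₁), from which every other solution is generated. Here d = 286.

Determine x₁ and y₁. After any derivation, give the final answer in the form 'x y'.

√286 = [16; 1,10,3,3,2,3,3,10,1,32, …], period ℓ=10 (even) → k=9
k=0  a_k=16  p_k/q_k = 16/1
k=1  a_k=1  p_k/q_k = 17/1
…
k=5  a_k=2  p_k/q_k = 4397/260
k=6  a_k=3  p_k/q_k = 15102/893
k=7  a_k=3  p_k/q_k = 49703/2939
k=8  a_k=10  p_k/q_k = 512132/30283
k=9  a_k=1  p_k/q_k = 561835/33222
→ (561835, 33222).  Check: 561835²=315658567225, 286·33222²=315658567224, difference 1.

561835 33222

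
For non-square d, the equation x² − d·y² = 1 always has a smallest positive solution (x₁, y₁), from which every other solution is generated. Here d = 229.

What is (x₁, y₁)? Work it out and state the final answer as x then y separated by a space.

5848201 386460

√229 → a₀=15, period (7,1,1,7,30); ℓ=5 odd so k=9
k=0  a_k=15  p_k/q_k = 15/1
k=1  a_k=7  p_k/q_k = 106/7
k=2  a_k=1  p_k/q_k = 121/8
k=3  a_k=1  p_k/q_k = 227/15
…
k=5  a_k=30  p_k/q_k = 51527/3405
k=6  a_k=7  p_k/q_k = 362399/23948
k=7  a_k=1  p_k/q_k = 413926/27353
k=8  a_k=1  p_k/q_k = 776325/51301
k=9  a_k=7  p_k/q_k = 5848201/386460
fundamental: x₁=5848201, y₁=386460  (since 34201454936401 − 229·149351331600 = 1)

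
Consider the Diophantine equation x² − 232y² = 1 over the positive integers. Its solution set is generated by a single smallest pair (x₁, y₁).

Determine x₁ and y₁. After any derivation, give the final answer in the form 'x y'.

[15; 4,3,7,3,4,30] for √232; ℓ=6 ⇒ convergent index 5
a_0=15:  p_0=15·1+0=15,  q_0=15·0+1=1
a_1=4:  p_1=4·15+1=61,  q_1=4·1+0=4
…
a_3=7:  p_3=7·198+61=1447,  q_3=7·13+4=95
a_4=3:  p_4=3·1447+198=4539,  q_4=3·95+13=298
a_5=4:  p_5=4·4539+1447=19603,  q_5=4·298+95=1287
fundamental: x₁=19603, y₁=1287  (since 384277609 − 232·1656369 = 1)

19603 1287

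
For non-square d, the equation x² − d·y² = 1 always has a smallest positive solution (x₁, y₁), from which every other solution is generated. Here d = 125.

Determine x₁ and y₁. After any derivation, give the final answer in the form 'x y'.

930249 83204

√125 = [11; 5,1,1,5,22, …], period ℓ=5 (odd) → k=9
a_0=11:  p_0=11·1+0=11,  q_0=11·0+1=1
a_1=5:  p_1=5·11+1=56,  q_1=5·1+0=5
…
a_3=1:  p_3=1·67+56=123,  q_3=1·6+5=11
a_4=5:  p_4=5·123+67=682,  q_4=5·11+6=61
a_5=22:  p_5=22·682+123=15127,  q_5=22·61+11=1353
a_6=5:  p_6=5·15127+682=76317,  q_6=5·1353+61=6826
a_7=1:  p_7=1·76317+15127=91444,  q_7=1·6826+1353=8179
a_8=1:  p_8=1·91444+76317=167761,  q_8=1·8179+6826=15005
a_9=5:  p_9=5·167761+91444=930249,  q_9=5·15005+8179=83204
→ (930249, 83204).  Check: 930249²=865363202001, 125·83204²=865363202000, difference 1.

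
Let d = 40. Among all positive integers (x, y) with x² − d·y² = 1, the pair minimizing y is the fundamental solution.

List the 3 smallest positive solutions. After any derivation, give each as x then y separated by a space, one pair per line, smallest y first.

√40 = [6; 3,12, …], period ℓ=2 (even) → k=1
k=0  a_k=6  p_k/q_k = 6/1
k=1  a_k=3  p_k/q_k = 19/3
(x₁, y₁) = (19, 3);  19² − 40·3² = 1 ✓
(x_2, y_2) = (19·19 + 40·3·3, 19·3 + 3·19) = (721, 114)
(x_3, y_3) = (19·721 + 40·3·114, 19·114 + 3·721) = (27379, 4329)

19 3
721 114
27379 4329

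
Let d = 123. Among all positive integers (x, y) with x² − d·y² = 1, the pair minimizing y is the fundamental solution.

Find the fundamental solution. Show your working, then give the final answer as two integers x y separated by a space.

122 11

√123 → a₀=11, period (11,22); ℓ=2 even so k=1
i=0: a=11 ⇒ p=11, q=1
i=1: a=11 ⇒ p=122, q=11
→ (122, 11).  Check: 122²=14884, 123·11²=14883, difference 1.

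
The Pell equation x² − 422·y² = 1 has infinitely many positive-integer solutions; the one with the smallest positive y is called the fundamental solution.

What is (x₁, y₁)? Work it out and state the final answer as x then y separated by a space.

√422 → a₀=20, period (1,1,5,2,1,…,1,1,40); ℓ=14 even so k=13
k=0  a_k=20  p_k/q_k = 20/1
k=1  a_k=1  p_k/q_k = 21/1
…
k=3  a_k=5  p_k/q_k = 226/11
k=4  a_k=2  p_k/q_k = 493/24
k=5  a_k=1  p_k/q_k = 719/35
k=6  a_k=3  p_k/q_k = 2650/129
k=7  a_k=20  p_k/q_k = 53719/2615
k=8  a_k=3  p_k/q_k = 163807/7974
k=9  a_k=1  p_k/q_k = 217526/10589
k=10  a_k=2  p_k/q_k = 598859/29152
k=11  a_k=5  p_k/q_k = 3211821/156349
k=12  a_k=1  p_k/q_k = 3810680/185501
k=13  a_k=1  p_k/q_k = 7022501/341850
fundamental: x₁=7022501, y₁=341850  (since 49315520295001 − 422·116861422500 = 1)

7022501 341850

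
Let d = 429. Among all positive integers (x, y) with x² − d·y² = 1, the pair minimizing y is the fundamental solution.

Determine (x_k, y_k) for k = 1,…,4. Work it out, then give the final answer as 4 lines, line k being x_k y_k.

1524095 73584
4645731138049 224298012960
14161071197688057215 683702960124468816
43165635614076113391052801 2084056526021580302230080

[20; 1,2,2,9,1,12,1,9,2,2,1,40] for √429; ℓ=12 ⇒ convergent index 11
a_0=20:  p_0=20·1+0=20,  q_0=20·0+1=1
a_1=1:  p_1=1·20+1=21,  q_1=1·1+0=1
a_2=2:  p_2=2·21+20=62,  q_2=2·1+1=3
a_3=2:  p_3=2·62+21=145,  q_3=2·3+1=7
a_4=9:  p_4=9·145+62=1367,  q_4=9·7+3=66
…
a_6=12:  p_6=12·1512+1367=19511,  q_6=12·73+66=942
…
a_8=9:  p_8=9·21023+19511=208718,  q_8=9·1015+942=10077
…
a_10=2:  p_10=2·438459+208718=1085636,  q_10=2·21169+10077=52415
a_11=1:  p_11=1·1085636+438459=1524095,  q_11=1·52415+21169=73584
fundamental: x₁=1524095, y₁=73584  (since 2322865569025 − 429·5414605056 = 1)
(x_2, y_2) = (1524095·1524095 + 429·73584·73584, 1524095·73584 + 73584·1524095) = (4645731138049, 224298012960)
(x_3, y_3) = (1524095·4645731138049 + 429·73584·224298012960, 1524095·224298012960 + 73584·4645731138049) = (14161071197688057215, 683702960124468816)
(x_4, y_4) = (1524095·14161071197688057215 + 429·73584·683702960124468816, 1524095·683702960124468816 + 73584·14161071197688057215) = (43165635614076113391052801, 2084056526021580302230080)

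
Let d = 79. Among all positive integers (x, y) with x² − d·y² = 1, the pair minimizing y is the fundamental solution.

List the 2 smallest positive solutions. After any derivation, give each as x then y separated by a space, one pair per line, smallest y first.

√79 = [8; 1,7,1,16, …], period ℓ=4 (even) → k=3
k=0  a_k=8  p_k/q_k = 8/1
…
k=2  a_k=7  p_k/q_k = 71/8
k=3  a_k=1  p_k/q_k = 80/9
→ (80, 9).  Check: 80²=6400, 79·9²=6399, difference 1.
k=2:  x_2 = 80·80+79·9·9 = 12799,  y_2 = 80·9+9·80 = 1440

80 9
12799 1440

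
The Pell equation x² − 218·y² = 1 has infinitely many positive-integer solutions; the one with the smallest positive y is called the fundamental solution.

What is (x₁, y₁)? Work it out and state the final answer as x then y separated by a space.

d=218: √d = [14; 1,3,3,1,28] (ℓ=5, odd), read p_9/q_9
a_0=14:  p_0=14·1+0=14,  q_0=14·0+1=1
a_1=1:  p_1=1·14+1=15,  q_1=1·1+0=1
…
a_3=3:  p_3=3·59+15=192,  q_3=3·4+1=13
…
a_5=28:  p_5=28·251+192=7220,  q_5=28·17+13=489
…
a_7=3:  p_7=3·7471+7220=29633,  q_7=3·506+489=2007
a_8=3:  p_8=3·29633+7471=96370,  q_8=3·2007+506=6527
a_9=1:  p_9=1·96370+29633=126003,  q_9=1·6527+2007=8534
fundamental: x₁=126003, y₁=8534  (since 15876756009 − 218·72829156 = 1)

126003 8534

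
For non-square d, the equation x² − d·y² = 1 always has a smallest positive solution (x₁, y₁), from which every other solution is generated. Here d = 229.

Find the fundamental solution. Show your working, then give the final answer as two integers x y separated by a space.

[15; 7,1,1,7,30] for √229; ℓ=5 ⇒ convergent index 9
i=0: a=15 ⇒ p=15, q=1
i=1: a=7 ⇒ p=106, q=7
i=2: a=1 ⇒ p=121, q=8
…
i=4: a=7 ⇒ p=1710, q=113
i=5: a=30 ⇒ p=51527, q=3405
i=6: a=7 ⇒ p=362399, q=23948
i=7: a=1 ⇒ p=413926, q=27353
i=8: a=1 ⇒ p=776325, q=51301
i=9: a=7 ⇒ p=5848201, q=386460
→ (5848201, 386460).  Check: 5848201²=34201454936401, 229·386460²=34201454936400, difference 1.

5848201 386460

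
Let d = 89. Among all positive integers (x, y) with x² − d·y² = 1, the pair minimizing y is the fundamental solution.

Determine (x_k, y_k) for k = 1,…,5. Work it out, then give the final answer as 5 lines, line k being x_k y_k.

500001 53000
500002000001 53000106000
500003000004500001 53000212000159000
500004000010000008000001 53000318000530000212000
500005000017500025000012500001 53000424001113001060000265000

[9; 2,3,3,2,18] for √89; ℓ=5 ⇒ convergent index 9
i=0: a=9 ⇒ p=9, q=1
…
i=5: a=18 ⇒ p=9217, q=977
i=6: a=2 ⇒ p=18934, q=2007
i=7: a=3 ⇒ p=66019, q=6998
i=8: a=3 ⇒ p=216991, q=23001
i=9: a=2 ⇒ p=500001, q=53000
(x₁, y₁) = (500001, 53000);  500001² − 89·53000² = 1 ✓
(500001+53000√89)^2 = 500002000001 + 53000106000√89
(500001+53000√89)^3 = 500003000004500001 + 53000212000159000√89
(500001+53000√89)^4 = 500004000010000008000001 + 53000318000530000212000√89
(500001+53000√89)^5 = 500005000017500025000012500001 + 53000424001113001060000265000√89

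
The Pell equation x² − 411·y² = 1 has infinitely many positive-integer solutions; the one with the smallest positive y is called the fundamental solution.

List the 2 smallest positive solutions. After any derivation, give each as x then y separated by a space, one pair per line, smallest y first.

√411 = [20; 3,1,1,1,19,1,1,1,3,40, …], period ℓ=10 (even) → k=9
i=0: a=20 ⇒ p=20, q=1
i=1: a=3 ⇒ p=61, q=3
…
i=5: a=19 ⇒ p=4379, q=216
…
i=7: a=1 ⇒ p=8981, q=443
i=8: a=1 ⇒ p=13583, q=670
i=9: a=3 ⇒ p=49730, q=2453
(x₁, y₁) = (49730, 2453);  49730² − 411·2453² = 1 ✓
(49730+2453√411)^2 = 4946145799 + 243975380√411

49730 2453
4946145799 243975380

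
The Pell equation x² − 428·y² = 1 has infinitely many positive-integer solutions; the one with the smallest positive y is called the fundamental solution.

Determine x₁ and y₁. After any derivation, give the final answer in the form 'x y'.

1850887 89466

[20; 1,2,4,1,5,10,5,1,4,2,1,40] for √428; ℓ=12 ⇒ convergent index 11
a_0=20:  p_0=20·1+0=20,  q_0=20·0+1=1
…
a_3=4:  p_3=4·62+21=269,  q_3=4·3+1=13
…
a_6=10:  p_6=10·1924+331=19571,  q_6=10·93+16=946
…
a_9=4:  p_9=4·119350+99779=577179,  q_9=4·5769+4823=27899
a_10=2:  p_10=2·577179+119350=1273708,  q_10=2·27899+5769=61567
a_11=1:  p_11=1·1273708+577179=1850887,  q_11=1·61567+27899=89466
(x₁, y₁) = (1850887, 89466);  1850887² − 428·89466² = 1 ✓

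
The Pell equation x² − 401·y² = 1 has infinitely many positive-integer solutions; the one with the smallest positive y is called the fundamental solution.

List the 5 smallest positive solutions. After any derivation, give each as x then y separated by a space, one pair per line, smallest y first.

801 40
1283201 64080
2055687201 102656120
3293209612801 164455040160
5275719744020001 263456871680200

[20; 40] for √401; ℓ=1 ⇒ convergent index 1
a_0=20:  p_0=20·1+0=20,  q_0=20·0+1=1
a_1=40:  p_1=40·20+1=801,  q_1=40·1+0=40
→ (801, 40).  Check: 801²=641601, 401·40²=641600, difference 1.
(x_2, y_2) = (801·801 + 401·40·40, 801·40 + 40·801) = (1283201, 64080)
(x_3, y_3) = (801·1283201 + 401·40·64080, 801·64080 + 40·1283201) = (2055687201, 102656120)
(x_4, y_4) = (801·2055687201 + 401·40·102656120, 801·102656120 + 40·2055687201) = (3293209612801, 164455040160)
(x_5, y_5) = (801·3293209612801 + 401·40·164455040160, 801·164455040160 + 40·3293209612801) = (5275719744020001, 263456871680200)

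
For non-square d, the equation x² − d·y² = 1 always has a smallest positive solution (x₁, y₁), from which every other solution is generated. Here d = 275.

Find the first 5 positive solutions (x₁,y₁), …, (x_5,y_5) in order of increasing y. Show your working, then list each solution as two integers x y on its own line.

199 12
79201 4776
31521799 1900836
12545596801 756527952
4993116004999 301096224060

√275 = [16; 1,1,2,1,1,32, …], period ℓ=6 (even) → k=5
step 0: (16, 1)  from 16·(1,0) + (0,1)
…
step 2: (33, 2)  from 1·(17,1) + (16,1)
…
step 4: (116, 7)  from 1·(83,5) + (33,2)
step 5: (199, 12)  from 1·(116,7) + (83,5)
→ (199, 12).  Check: 199²=39601, 275·12²=39600, difference 1.
k=2:  x_2 = 199·199+275·12·12 = 79201,  y_2 = 199·12+12·199 = 4776
k=3:  x_3 = 199·79201+275·12·4776 = 31521799,  y_3 = 199·4776+12·79201 = 1900836
k=4:  x_4 = 199·31521799+275·12·1900836 = 12545596801,  y_4 = 199·1900836+12·31521799 = 756527952
k=5:  x_5 = 199·12545596801+275·12·756527952 = 4993116004999,  y_5 = 199·756527952+12·12545596801 = 301096224060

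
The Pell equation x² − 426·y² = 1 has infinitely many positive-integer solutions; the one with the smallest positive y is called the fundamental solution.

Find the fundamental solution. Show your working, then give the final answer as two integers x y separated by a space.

88751 4300

√426 = [20; 1,1,1,3,2,6,2,3,1,1,1,40, …], period ℓ=12 (even) → k=11
k=0  a_k=20  p_k/q_k = 20/1
k=1  a_k=1  p_k/q_k = 21/1
…
k=3  a_k=1  p_k/q_k = 62/3
…
k=5  a_k=2  p_k/q_k = 516/25
k=6  a_k=6  p_k/q_k = 3323/161
k=7  a_k=2  p_k/q_k = 7162/347
k=8  a_k=3  p_k/q_k = 24809/1202
…
k=10  a_k=1  p_k/q_k = 56780/2751
k=11  a_k=1  p_k/q_k = 88751/4300
→ (88751, 4300).  Check: 88751²=7876740001, 426·4300²=7876740000, difference 1.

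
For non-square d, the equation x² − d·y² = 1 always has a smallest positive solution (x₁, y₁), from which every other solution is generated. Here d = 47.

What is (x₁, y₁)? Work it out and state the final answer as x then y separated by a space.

[6; 1,5,1,12] for √47; ℓ=4 ⇒ convergent index 3
k=0  a_k=6  p_k/q_k = 6/1
k=1  a_k=1  p_k/q_k = 7/1
k=2  a_k=5  p_k/q_k = 41/6
k=3  a_k=1  p_k/q_k = 48/7
fundamental: x₁=48, y₁=7  (since 2304 − 47·49 = 1)

48 7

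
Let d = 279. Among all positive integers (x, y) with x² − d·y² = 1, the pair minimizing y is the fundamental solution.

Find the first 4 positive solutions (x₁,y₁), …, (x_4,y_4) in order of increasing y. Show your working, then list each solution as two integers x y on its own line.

1520 91
4620799 276640
14047227440 840985509
42703566796801 2556595670720

d=279: √d = [16; 1,2,2,1,2,2,1,32] (ℓ=8, even), read p_7/q_7
step 0: (16, 1)  from 16·(1,0) + (0,1)
step 1: (17, 1)  from 1·(16,1) + (1,0)
step 2: (50, 3)  from 2·(17,1) + (16,1)
step 3: (117, 7)  from 2·(50,3) + (17,1)
step 4: (167, 10)  from 1·(117,7) + (50,3)
step 5: (451, 27)  from 2·(167,10) + (117,7)
step 6: (1069, 64)  from 2·(451,27) + (167,10)
step 7: (1520, 91)  from 1·(1069,64) + (451,27)
→ (1520, 91).  Check: 1520²=2310400, 279·91²=2310399, difference 1.
k=2:  x_2 = 1520·1520+279·91·91 = 4620799,  y_2 = 1520·91+91·1520 = 276640
k=3:  x_3 = 1520·4620799+279·91·276640 = 14047227440,  y_3 = 1520·276640+91·4620799 = 840985509
k=4:  x_4 = 1520·14047227440+279·91·840985509 = 42703566796801,  y_4 = 1520·840985509+91·14047227440 = 2556595670720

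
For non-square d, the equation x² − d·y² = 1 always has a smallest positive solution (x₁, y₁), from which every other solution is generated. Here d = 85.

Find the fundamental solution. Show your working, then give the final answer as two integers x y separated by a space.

285769 30996

√85 = [9; 4,1,1,4,18, …], period ℓ=5 (odd) → k=9
step 0: (9, 1)  from 9·(1,0) + (0,1)
step 1: (37, 4)  from 4·(9,1) + (1,0)
…
step 8: (62739, 6805)  from 1·(34813,3776) + (27926,3029)
step 9: (285769, 30996)  from 4·(62739,6805) + (34813,3776)
fundamental: x₁=285769, y₁=30996  (since 81663921361 − 85·960752016 = 1)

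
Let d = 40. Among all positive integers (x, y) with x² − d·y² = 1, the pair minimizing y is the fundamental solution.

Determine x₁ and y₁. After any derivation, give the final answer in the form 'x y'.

19 3

√40 → a₀=6, period (3,12); ℓ=2 even so k=1
a_0=6:  p_0=6·1+0=6,  q_0=6·0+1=1
a_1=3:  p_1=3·6+1=19,  q_1=3·1+0=3
fundamental: x₁=19, y₁=3  (since 361 − 40·9 = 1)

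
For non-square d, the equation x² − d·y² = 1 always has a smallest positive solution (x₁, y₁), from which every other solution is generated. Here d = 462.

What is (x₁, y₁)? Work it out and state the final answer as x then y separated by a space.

d=462: √d = [21; 2,42] (ℓ=2, even), read p_1/q_1
a_0=21:  p_0=21·1+0=21,  q_0=21·0+1=1
a_1=2:  p_1=2·21+1=43,  q_1=2·1+0=2
→ (43, 2).  Check: 43²=1849, 462·2²=1848, difference 1.

43 2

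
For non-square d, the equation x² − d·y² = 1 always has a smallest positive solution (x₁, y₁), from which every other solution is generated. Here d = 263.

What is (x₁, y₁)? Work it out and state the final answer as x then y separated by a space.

139128 8579

[16; 4,1,1,1,1,15,1,1,1,1,4,32] for √263; ℓ=12 ⇒ convergent index 11
a_0=16:  p_0=16·1+0=16,  q_0=16·0+1=1
a_1=4:  p_1=4·16+1=65,  q_1=4·1+0=4
…
a_3=1:  p_3=1·81+65=146,  q_3=1·5+4=9
a_4=1:  p_4=1·146+81=227,  q_4=1·9+5=14
a_5=1:  p_5=1·227+146=373,  q_5=1·14+9=23
a_6=15:  p_6=15·373+227=5822,  q_6=15·23+14=359
a_7=1:  p_7=1·5822+373=6195,  q_7=1·359+23=382
a_8=1:  p_8=1·6195+5822=12017,  q_8=1·382+359=741
…
a_10=1:  p_10=1·18212+12017=30229,  q_10=1·1123+741=1864
a_11=4:  p_11=4·30229+18212=139128,  q_11=4·1864+1123=8579
fundamental: x₁=139128, y₁=8579  (since 19356600384 − 263·73599241 = 1)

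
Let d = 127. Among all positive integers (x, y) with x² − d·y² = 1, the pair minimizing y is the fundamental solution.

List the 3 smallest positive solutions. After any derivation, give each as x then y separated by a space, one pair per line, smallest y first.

d=127: √d = [11; 3,1,2,2,7,11,7,2,2,1,3,22] (ℓ=12, even), read p_11/q_11
k=0  a_k=11  p_k/q_k = 11/1
k=1  a_k=3  p_k/q_k = 34/3
k=2  a_k=1  p_k/q_k = 45/4
…
k=4  a_k=2  p_k/q_k = 293/26
k=5  a_k=7  p_k/q_k = 2175/193
k=6  a_k=11  p_k/q_k = 24218/2149
k=7  a_k=7  p_k/q_k = 171701/15236
…
k=9  a_k=2  p_k/q_k = 906941/80478
k=10  a_k=1  p_k/q_k = 1274561/113099
k=11  a_k=3  p_k/q_k = 4730624/419775
(x₁, y₁) = (4730624, 419775);  4730624² − 127·419775² = 1 ✓
k=2:  x_2 = 4730624·4730624+127·419775·419775 = 44757606858751,  y_2 = 4730624·419775+419775·4730624 = 3971595379200
k=3:  x_3 = 4730624·44757606858751+127·419775·3971595379200 = 423462818377139450624,  y_3 = 4730624·3971595379200+419775·44757606858751 = 37576248838264821825

4730624 419775
44757606858751 3971595379200
423462818377139450624 37576248838264821825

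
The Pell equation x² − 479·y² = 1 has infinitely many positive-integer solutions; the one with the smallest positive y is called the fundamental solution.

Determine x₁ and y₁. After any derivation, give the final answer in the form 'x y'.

2989440 136591

√479 = [21; 1,7,1,3,2,21,2,3,1,7,1,42, …], period ℓ=12 (even) → k=11
k=0  a_k=21  p_k/q_k = 21/1
k=1  a_k=1  p_k/q_k = 22/1
…
k=3  a_k=1  p_k/q_k = 197/9
…
k=5  a_k=2  p_k/q_k = 1729/79
…
k=7  a_k=2  p_k/q_k = 75879/3467
…
k=10  a_k=7  p_k/q_k = 2648849/121029
k=11  a_k=1  p_k/q_k = 2989440/136591
→ (2989440, 136591).  Check: 2989440²=8936751513600, 479·136591²=8936751513599, difference 1.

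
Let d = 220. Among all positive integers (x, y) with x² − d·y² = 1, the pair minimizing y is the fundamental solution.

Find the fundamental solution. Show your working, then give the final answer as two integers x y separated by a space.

89 6

√220 = [14; 1,4,1,28, …], period ℓ=4 (even) → k=3
a_0=14:  p_0=14·1+0=14,  q_0=14·0+1=1
a_1=1:  p_1=1·14+1=15,  q_1=1·1+0=1
a_2=4:  p_2=4·15+14=74,  q_2=4·1+1=5
a_3=1:  p_3=1·74+15=89,  q_3=1·5+1=6
(x₁, y₁) = (89, 6);  89² − 220·6² = 1 ✓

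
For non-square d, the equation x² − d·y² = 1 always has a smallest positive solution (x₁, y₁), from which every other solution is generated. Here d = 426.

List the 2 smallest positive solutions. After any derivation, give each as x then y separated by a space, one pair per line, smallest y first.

[20; 1,1,1,3,2,6,2,3,1,1,1,40] for √426; ℓ=12 ⇒ convergent index 11
a_0=20:  p_0=20·1+0=20,  q_0=20·0+1=1
…
a_2=1:  p_2=1·21+20=41,  q_2=1·1+1=2
a_3=1:  p_3=1·41+21=62,  q_3=1·2+1=3
a_4=3:  p_4=3·62+41=227,  q_4=3·3+2=11
a_5=2:  p_5=2·227+62=516,  q_5=2·11+3=25
a_6=6:  p_6=6·516+227=3323,  q_6=6·25+11=161
a_7=2:  p_7=2·3323+516=7162,  q_7=2·161+25=347
…
a_10=1:  p_10=1·31971+24809=56780,  q_10=1·1549+1202=2751
a_11=1:  p_11=1·56780+31971=88751,  q_11=1·2751+1549=4300
(x₁, y₁) = (88751, 4300);  88751² − 426·4300² = 1 ✓
k=2:  x_2 = 88751·88751+426·4300·4300 = 15753480001,  y_2 = 88751·4300+4300·88751 = 763258600

88751 4300
15753480001 763258600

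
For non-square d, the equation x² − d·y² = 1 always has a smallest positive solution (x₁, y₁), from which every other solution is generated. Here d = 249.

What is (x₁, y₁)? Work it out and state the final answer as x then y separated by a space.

8553815 542076

[15; 1,3,1,1,5,…,3,1,30] for √249; ℓ=16 ⇒ convergent index 15
a_0=15:  p_0=15·1+0=15,  q_0=15·0+1=1
…
a_2=3:  p_2=3·16+15=63,  q_2=3·1+1=4
a_3=1:  p_3=1·63+16=79,  q_3=1·4+1=5
…
a_5=5:  p_5=5·142+79=789,  q_5=5·9+5=50
a_6=1:  p_6=1·789+142=931,  q_6=1·50+9=59
a_7=3:  p_7=3·931+789=3582,  q_7=3·59+50=227
…
a_9=3:  p_9=3·36751+3582=113835,  q_9=3·2329+227=7214
a_10=1:  p_10=1·113835+36751=150586,  q_10=1·7214+2329=9543
…
a_12=1:  p_12=1·866765+150586=1017351,  q_12=1·54929+9543=64472
a_13=1:  p_13=1·1017351+866765=1884116,  q_13=1·64472+54929=119401
a_14=3:  p_14=3·1884116+1017351=6669699,  q_14=3·119401+64472=422675
a_15=1:  p_15=1·6669699+1884116=8553815,  q_15=1·422675+119401=542076
fundamental: x₁=8553815, y₁=542076  (since 73167751054225 − 249·293846389776 = 1)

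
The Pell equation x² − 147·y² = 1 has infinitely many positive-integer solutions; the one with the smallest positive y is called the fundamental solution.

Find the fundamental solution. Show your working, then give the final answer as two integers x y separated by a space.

d=147: √d = [12; 8,24] (ℓ=2, even), read p_1/q_1
k=0  a_k=12  p_k/q_k = 12/1
k=1  a_k=8  p_k/q_k = 97/8
fundamental: x₁=97, y₁=8  (since 9409 − 147·64 = 1)

97 8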